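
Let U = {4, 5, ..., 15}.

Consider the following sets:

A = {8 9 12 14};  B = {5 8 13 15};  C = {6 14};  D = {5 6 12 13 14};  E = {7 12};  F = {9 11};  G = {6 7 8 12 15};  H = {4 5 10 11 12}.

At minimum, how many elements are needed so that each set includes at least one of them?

4

T = {6, 8, 11, 12} meets every set (each contains at least one member of T), and |T| = 4.
The sets B, C, E, F are pairwise disjoint, so any hitting set needs a separate element for each — at least 4. Hence 4 is optimal.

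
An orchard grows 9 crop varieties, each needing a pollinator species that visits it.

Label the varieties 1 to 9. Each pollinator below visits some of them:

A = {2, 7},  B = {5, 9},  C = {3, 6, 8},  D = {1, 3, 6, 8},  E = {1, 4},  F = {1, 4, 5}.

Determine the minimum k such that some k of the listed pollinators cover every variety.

4

Take {A, B, D, F}. Their union is {1, 2, 3, 4, 5, 6, 7, 8, 9}, which is all 9 varieties.
No 3 of the 6 pollinators cover everything (all 20 combinations miss at least one variety), so 4 is optimal.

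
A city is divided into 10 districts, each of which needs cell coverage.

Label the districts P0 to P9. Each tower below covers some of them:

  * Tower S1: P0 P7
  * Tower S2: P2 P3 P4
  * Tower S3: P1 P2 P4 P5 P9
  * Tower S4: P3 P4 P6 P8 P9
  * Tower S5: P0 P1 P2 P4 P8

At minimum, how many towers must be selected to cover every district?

3

Take {S1, S3, S4}. Their union is {P0, P1, P2, P3, P4, P5, P6, P7, P8, P9}, which is all 10 districts.
Only S3 contains P5, so S3 is forced; the remaining 5 districts need at least 2 more towers (each remaining tower adds at most 3) — so at least 3 towers are needed, and 3 is optimal.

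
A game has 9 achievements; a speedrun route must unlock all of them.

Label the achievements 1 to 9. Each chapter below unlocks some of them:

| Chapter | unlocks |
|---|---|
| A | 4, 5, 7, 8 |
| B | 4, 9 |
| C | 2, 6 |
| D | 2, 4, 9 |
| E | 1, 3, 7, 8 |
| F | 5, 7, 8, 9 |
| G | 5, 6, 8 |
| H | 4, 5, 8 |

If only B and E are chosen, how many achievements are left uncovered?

3

Union of B, E = {1, 3, 4, 7, 8, 9}.
Not covered: 2, 5, 6 — 3 achievements.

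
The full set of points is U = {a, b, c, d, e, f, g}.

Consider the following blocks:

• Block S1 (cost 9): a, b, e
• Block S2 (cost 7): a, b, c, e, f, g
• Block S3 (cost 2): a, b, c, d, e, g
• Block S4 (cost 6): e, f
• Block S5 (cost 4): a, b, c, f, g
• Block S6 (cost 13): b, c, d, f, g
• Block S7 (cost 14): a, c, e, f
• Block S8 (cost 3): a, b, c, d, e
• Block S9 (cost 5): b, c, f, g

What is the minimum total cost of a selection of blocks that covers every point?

6

S3, S5 together cover every point (S3 ∪ S5 = {a, b, c, d, e, f, g}); total cost 2 + 4 = 6.
No covering selection has total cost below 6.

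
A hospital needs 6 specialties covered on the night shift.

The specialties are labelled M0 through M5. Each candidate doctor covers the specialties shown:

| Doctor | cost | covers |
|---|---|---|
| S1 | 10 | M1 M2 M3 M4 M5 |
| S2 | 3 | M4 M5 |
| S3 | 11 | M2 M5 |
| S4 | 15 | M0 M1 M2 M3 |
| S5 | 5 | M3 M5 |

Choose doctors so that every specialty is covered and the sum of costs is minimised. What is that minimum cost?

S2, S4 together cover every specialty (S2 ∪ S4 = {M0, M1, M2, M3, M4, M5}); total cost 3 + 15 = 18.
The greedy pick S2, S1, S4 costs 28; no covering selection beats 18.

18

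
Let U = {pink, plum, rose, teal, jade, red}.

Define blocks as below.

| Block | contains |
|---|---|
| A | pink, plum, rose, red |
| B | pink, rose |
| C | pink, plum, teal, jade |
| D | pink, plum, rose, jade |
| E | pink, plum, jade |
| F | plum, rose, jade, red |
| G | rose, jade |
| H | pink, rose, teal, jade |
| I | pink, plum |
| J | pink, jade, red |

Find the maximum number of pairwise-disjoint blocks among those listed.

G, I are pairwise disjoint (G={rose,jade}; I={pink,plum}).
Every remaining block overlaps one of these, and no 3 of the listed blocks are pairwise disjoint, so 2 is the maximum.

2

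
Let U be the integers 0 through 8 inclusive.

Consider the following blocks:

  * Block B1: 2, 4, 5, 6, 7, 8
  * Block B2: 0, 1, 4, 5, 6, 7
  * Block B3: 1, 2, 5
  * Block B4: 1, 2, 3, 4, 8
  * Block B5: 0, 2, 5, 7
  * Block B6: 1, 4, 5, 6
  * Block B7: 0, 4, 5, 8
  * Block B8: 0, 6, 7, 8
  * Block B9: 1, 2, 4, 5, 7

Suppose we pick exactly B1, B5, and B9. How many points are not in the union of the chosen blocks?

Union of B1, B5, B9 = {0, 1, 2, 4, 5, 6, 7, 8}.
Not covered: 3 — 1 point.

1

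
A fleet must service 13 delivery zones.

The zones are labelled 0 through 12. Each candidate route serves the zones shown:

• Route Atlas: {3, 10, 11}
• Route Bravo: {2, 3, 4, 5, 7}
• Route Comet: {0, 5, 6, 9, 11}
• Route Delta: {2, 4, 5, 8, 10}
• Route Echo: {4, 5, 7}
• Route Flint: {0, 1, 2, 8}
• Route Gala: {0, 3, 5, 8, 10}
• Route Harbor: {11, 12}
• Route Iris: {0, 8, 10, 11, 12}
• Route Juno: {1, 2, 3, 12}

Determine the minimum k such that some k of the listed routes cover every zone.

4

Comet and Delta and Echo and Juno together: Comet ∪ Delta ∪ Echo ∪ Juno = {0, 1, 2, 3, 4, 5, 6, 7, 8, 9, 10, 11, 12} — every zone is covered.
No 3 of the 10 routes cover everything (all 120 combinations miss at least one zone), so 4 is optimal.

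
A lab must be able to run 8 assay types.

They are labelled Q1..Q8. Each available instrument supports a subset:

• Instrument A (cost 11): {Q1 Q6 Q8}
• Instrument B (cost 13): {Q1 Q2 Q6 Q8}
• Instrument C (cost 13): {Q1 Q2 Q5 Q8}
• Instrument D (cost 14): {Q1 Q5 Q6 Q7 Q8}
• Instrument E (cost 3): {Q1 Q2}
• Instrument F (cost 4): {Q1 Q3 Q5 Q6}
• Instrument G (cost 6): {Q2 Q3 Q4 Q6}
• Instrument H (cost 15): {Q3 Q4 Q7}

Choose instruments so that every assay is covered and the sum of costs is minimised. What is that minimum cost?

20

D, G together cover every assay (D ∪ G = {Q1, Q2, Q3, Q4, Q5, Q6, Q7, Q8}); total cost 14 + 6 = 20.
The greedy pick F, E, G, D costs 27; no covering selection beats 20.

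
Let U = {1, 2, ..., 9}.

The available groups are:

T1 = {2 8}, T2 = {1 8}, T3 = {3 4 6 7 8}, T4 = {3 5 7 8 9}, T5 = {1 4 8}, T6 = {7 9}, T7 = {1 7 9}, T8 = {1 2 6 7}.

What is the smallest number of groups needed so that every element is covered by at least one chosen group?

T3 and T4 and T8 together: T3 ∪ T4 ∪ T8 = {1, 2, 3, 4, 5, 6, 7, 8, 9} — every element is covered.
Only T4 contains 5, so T4 is forced; the remaining 4 elements need at least 2 more groups (each remaining group adds at most 3) — so at least 3 groups are needed, and 3 is optimal.

3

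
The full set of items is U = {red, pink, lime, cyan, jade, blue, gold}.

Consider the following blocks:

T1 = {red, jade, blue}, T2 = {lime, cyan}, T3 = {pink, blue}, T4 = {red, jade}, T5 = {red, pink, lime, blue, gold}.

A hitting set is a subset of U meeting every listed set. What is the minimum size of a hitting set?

3

Take H = {red, pink, lime}. Each listed block contains at least one of these, so H is a hitting set of size 3.
The blocks T2, T3, T4 are pairwise disjoint, so any hitting set needs a separate item for each — at least 3. Hence 3 is optimal.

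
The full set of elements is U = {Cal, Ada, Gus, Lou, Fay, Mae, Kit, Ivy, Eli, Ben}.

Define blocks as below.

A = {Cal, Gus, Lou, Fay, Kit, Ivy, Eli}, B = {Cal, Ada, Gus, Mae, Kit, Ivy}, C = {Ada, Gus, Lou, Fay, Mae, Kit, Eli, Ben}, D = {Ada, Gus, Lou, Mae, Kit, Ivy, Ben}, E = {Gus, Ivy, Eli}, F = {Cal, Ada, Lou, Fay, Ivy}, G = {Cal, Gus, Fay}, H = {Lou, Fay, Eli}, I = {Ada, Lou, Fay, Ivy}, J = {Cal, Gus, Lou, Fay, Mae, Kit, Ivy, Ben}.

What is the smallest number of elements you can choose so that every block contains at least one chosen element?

2

T = {Fay, Ivy} meets every block (each contains at least one member of T), and |T| = 2.
The blocks B, H are pairwise disjoint, so any hitting set needs a separate element for each — at least 2. Hence 2 is optimal.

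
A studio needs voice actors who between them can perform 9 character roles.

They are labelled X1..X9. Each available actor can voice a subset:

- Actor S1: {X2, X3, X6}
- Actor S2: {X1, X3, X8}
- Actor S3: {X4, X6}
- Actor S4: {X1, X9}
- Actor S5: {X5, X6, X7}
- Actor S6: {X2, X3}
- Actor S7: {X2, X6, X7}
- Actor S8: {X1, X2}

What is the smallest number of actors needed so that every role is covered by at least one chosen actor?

Take {S1, S2, S3, S4, S5}. Their union is {X1, X2, X3, X4, X5, X6, X7, X8, X9}, which is all 9 roles.
No 4 of the 8 actors cover everything (all 70 combinations miss at least one role), so 5 is optimal.

5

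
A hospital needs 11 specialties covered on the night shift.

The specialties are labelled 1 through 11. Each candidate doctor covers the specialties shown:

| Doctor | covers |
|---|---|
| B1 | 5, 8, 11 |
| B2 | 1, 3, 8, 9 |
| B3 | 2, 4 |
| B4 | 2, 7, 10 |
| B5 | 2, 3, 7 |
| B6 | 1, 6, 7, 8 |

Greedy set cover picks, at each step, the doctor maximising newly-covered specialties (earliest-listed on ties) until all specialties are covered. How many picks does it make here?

Greedy: pick B2 (covers 4 new) → pick B4 (covers 3 new) → pick B1 (covers 2 new) → pick B3 (covers 1 new) → pick B6 (covers 1 new). Total picks: 5.

5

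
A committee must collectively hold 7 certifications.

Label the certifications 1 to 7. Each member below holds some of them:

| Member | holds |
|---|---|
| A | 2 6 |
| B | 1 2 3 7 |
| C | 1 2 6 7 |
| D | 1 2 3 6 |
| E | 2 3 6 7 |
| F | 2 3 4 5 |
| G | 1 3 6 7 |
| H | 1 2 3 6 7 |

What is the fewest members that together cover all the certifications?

2

F and G together: F ∪ G = {1, 2, 3, 4, 5, 6, 7} — every certification is covered.
No single member has all 7 certifications (the largest, H, has 5), so 2 is optimal.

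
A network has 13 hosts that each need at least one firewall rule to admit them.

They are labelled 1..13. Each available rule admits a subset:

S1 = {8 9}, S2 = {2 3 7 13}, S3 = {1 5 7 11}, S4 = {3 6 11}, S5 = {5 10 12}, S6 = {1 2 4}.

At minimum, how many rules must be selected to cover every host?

S1 and S2 and S4 and S5 and S6 together: S1 ∪ S2 ∪ S4 ∪ S5 ∪ S6 = {1, 2, 3, 4, 5, 6, 7, 8, 9, 10, 11, 12, 13} — every host is covered.
Only S6 contains 4, so S6 is forced; the remaining 10 hosts need at least 4 more rules (each remaining rule adds at most 3) — so at least 5 rules are needed, and 5 is optimal.

5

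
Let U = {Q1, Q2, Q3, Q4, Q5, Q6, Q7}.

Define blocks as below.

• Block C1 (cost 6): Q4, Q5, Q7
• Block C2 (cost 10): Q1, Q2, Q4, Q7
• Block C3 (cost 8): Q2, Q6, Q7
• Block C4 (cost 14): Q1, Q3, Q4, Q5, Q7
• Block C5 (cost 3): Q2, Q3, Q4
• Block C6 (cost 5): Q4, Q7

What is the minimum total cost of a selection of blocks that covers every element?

22

C3, C4 together cover every element (C3 ∪ C4 = {Q1, Q2, Q3, Q4, Q5, Q6, Q7}); total cost 8 + 14 = 22.
The greedy pick C5, C1, C3, C2 costs 27; no covering selection beats 22.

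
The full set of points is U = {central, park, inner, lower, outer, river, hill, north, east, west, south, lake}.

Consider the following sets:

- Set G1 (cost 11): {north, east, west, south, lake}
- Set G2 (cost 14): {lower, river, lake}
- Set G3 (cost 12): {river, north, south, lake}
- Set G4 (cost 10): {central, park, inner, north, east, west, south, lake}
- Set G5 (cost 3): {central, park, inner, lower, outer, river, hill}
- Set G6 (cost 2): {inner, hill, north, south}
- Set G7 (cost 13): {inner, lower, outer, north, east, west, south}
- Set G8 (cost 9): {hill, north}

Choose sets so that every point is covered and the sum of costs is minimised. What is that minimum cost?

G4, G5 together cover every point (G4 ∪ G5 = {central, park, inner, lower, outer, river, hill, north, east, west, south, lake}); total cost 10 + 3 = 13.
The greedy pick G5, G6, G4 costs 15; no covering selection beats 13.

13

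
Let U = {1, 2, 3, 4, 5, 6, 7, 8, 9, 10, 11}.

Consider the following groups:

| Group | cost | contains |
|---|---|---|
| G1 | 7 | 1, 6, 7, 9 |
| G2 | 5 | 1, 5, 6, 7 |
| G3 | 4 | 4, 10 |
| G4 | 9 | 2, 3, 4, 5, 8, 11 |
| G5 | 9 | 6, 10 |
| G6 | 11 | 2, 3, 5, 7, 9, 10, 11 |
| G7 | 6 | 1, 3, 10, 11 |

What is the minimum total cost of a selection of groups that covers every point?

20

G1, G3, G4 together cover every point (G1 ∪ G3 ∪ G4 = {1, 2, 3, 4, 5, 6, 7, 8, 9, 10, 11}); total cost 7 + 4 + 9 = 20.
The greedy pick G2, G4, G3, G1 costs 25; no covering selection beats 20.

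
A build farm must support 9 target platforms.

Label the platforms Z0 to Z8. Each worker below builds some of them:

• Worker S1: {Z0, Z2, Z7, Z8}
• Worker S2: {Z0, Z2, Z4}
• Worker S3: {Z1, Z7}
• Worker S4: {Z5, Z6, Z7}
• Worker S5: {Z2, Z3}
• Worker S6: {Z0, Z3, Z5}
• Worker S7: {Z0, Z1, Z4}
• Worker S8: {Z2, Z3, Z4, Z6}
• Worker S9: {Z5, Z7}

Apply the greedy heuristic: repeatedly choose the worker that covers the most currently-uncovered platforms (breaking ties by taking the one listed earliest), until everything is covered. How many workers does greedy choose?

4

Greedy: pick S1 (covers 4 new) → pick S8 (covers 3 new) → pick S3 (covers 1 new) → pick S4 (covers 1 new). Total picks: 4.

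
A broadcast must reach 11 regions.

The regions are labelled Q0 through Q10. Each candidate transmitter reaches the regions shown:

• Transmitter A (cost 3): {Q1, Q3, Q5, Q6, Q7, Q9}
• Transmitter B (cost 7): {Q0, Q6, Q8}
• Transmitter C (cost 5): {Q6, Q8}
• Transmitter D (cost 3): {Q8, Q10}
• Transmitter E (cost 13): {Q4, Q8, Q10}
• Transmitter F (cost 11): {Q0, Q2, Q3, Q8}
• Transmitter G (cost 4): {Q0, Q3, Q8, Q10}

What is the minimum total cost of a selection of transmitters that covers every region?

A, E, F together cover every region (A ∪ E ∪ F = {Q0, Q1, Q2, Q3, Q4, Q5, Q6, Q7, Q8, Q9, Q10}); total cost 3 + 13 + 11 = 27.
The greedy pick A, G, F, E costs 31; no covering selection beats 27.

27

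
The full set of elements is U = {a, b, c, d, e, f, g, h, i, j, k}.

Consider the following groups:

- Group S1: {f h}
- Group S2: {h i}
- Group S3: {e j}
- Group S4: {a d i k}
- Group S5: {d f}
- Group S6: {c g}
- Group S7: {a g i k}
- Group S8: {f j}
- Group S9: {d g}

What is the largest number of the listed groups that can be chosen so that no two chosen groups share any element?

4

S1, S3, S4, S6 are pairwise disjoint (S1={f,h}; S3={e,j}; S4={a,d,i,k}; S6={c,g}).
Every remaining group overlaps one of these, and no 5 of the listed groups are pairwise disjoint, so 4 is the maximum.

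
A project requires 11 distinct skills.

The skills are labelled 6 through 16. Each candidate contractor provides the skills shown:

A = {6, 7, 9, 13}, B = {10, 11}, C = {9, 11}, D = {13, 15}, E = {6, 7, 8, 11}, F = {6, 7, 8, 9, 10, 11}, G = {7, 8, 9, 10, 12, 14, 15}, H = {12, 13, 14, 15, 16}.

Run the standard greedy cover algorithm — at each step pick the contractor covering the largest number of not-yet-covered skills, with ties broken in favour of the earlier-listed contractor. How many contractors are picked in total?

Greedy: pick G (covers 7 new) → pick A (covers 2 new) → pick B (covers 1 new) → pick H (covers 1 new). Total picks: 4.
(The true minimum cover uses only 2 contractors, so greedy is not optimal here.)

4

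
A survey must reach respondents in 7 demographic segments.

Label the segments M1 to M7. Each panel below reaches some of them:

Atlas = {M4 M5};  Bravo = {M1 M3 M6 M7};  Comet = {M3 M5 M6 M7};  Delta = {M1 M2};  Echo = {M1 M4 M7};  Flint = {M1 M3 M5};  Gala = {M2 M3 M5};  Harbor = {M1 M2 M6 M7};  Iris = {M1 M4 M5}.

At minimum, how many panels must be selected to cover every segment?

Take {Flint, Harbor, Iris}. Their union is {M1, M2, M3, M4, M5, M6, M7}, which is all 7 segments.
No 2 of the 9 panels cover everything (all 36 combinations miss at least one segment), so 3 is optimal.

3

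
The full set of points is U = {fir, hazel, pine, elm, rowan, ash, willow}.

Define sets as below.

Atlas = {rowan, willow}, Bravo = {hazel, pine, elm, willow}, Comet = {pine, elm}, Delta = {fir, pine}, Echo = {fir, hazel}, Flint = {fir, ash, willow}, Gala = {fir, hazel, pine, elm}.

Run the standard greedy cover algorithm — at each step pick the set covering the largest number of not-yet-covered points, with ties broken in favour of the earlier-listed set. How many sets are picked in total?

3

Greedy: pick Bravo (covers 4 new) → pick Flint (covers 2 new) → pick Atlas (covers 1 new). Total picks: 3.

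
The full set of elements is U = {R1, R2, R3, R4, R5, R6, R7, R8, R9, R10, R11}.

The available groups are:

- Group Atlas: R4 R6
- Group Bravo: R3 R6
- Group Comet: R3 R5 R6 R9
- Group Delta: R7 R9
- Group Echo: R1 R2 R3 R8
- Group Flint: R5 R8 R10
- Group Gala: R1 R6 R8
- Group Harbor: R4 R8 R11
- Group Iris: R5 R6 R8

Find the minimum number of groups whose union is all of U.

5

Delta, Echo, Flint, Gala, and Harbor cover everything between them: the union {R1, R2, R3, R4, R5, R6, R7, R8, R9, R10, R11} is all of U.
No 4 of the 9 groups cover everything (all 126 combinations miss at least one element), so 5 is optimal.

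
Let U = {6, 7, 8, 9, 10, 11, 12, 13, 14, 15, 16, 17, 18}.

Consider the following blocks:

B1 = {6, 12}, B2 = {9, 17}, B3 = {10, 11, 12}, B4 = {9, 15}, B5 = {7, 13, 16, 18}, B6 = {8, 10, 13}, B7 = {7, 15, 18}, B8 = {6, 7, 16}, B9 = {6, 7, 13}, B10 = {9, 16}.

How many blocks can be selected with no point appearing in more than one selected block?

B1, B2, B6, B7 are pairwise disjoint (B1={6,12}; B2={9,17}; B6={8,10,13}; B7={7,15,18}).
Every remaining block overlaps one of these, and no 5 of the listed blocks are pairwise disjoint, so 4 is the maximum.

4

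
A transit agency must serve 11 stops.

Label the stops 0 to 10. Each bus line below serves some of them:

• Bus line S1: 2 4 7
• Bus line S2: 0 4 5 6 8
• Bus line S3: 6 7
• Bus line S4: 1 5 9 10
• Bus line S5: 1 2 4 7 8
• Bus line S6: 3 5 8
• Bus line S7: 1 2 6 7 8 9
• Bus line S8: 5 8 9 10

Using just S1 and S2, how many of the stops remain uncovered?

4

Union of S1, S2 = {0, 2, 4, 5, 6, 7, 8}.
Not covered: 1, 3, 9, 10 — 4 stops.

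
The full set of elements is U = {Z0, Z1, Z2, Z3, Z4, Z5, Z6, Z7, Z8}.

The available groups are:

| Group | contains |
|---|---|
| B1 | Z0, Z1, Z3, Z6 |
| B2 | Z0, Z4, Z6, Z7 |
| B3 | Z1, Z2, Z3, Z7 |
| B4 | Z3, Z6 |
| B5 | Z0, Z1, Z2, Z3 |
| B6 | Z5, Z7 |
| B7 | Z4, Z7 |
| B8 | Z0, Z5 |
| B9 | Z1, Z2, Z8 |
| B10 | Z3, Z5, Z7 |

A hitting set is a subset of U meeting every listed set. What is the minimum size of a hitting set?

The 4 elements {Z1, Z5, Z6, Z7} hit every group.
The groups B4, B7, B8, B9 are pairwise disjoint, so any hitting set needs a separate element for each — at least 4. Hence 4 is optimal.

4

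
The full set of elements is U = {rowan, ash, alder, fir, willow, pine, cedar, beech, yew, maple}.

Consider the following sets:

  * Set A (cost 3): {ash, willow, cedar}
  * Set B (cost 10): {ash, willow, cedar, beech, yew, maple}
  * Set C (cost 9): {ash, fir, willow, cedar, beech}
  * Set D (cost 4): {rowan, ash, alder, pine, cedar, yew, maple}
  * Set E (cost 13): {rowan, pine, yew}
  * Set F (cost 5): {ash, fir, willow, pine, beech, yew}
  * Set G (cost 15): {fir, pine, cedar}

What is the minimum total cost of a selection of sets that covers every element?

D, F together cover every element (D ∪ F = {rowan, ash, alder, fir, willow, pine, cedar, beech, yew, maple}); total cost 4 + 5 = 9.
No covering selection has total cost below 9.

9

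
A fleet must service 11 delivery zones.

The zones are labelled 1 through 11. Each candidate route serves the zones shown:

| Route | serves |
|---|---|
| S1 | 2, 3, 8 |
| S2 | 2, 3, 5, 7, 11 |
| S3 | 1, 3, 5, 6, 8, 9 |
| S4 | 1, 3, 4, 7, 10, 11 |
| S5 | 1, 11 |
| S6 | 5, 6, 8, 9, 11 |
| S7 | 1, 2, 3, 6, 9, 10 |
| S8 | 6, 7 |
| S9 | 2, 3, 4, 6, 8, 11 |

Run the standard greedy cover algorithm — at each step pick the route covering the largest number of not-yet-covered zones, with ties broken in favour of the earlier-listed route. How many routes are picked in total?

3

Greedy: pick S3 (covers 6 new) → pick S4 (covers 4 new) → pick S1 (covers 1 new). Total picks: 3.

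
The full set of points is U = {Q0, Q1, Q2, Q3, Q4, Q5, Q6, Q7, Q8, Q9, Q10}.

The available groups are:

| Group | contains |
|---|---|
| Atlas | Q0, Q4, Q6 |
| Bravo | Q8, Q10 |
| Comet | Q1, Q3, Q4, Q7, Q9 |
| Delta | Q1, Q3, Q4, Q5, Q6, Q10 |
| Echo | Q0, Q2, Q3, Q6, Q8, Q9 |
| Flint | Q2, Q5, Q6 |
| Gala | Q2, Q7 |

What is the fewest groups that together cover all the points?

Take {Comet, Delta, Echo}. Their union is {Q0, Q1, Q2, Q3, Q4, Q5, Q6, Q7, Q8, Q9, Q10}, which is all 11 points.
No 2 of the 7 groups cover everything (all 21 combinations miss at least one point), so 3 is optimal.

3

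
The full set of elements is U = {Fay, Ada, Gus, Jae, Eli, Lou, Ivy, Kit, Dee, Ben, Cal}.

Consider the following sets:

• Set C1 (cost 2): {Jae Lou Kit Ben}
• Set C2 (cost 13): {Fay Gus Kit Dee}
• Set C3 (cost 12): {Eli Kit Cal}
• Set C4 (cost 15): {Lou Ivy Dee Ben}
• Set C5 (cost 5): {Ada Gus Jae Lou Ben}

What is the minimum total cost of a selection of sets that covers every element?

C2, C3, C4, C5 together cover every element (C2 ∪ C3 ∪ C4 ∪ C5 = {Fay, Ada, Gus, Jae, Eli, Lou, Ivy, Kit, Dee, Ben, Cal}); total cost 13 + 12 + 15 + 5 = 45.
The greedy pick C1, C5, C3, C2, C4 costs 47; no covering selection beats 45.

45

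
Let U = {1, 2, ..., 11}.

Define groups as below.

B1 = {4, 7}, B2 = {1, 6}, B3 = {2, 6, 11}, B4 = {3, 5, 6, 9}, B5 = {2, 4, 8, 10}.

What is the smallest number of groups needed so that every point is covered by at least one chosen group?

5

Take {B1, B2, B3, B4, B5}. Their union is {1, 2, 3, 4, 5, 6, 7, 8, 9, 10, 11}, which is all 11 points.
No 4 of the 5 groups cover everything (all 5 combinations miss at least one point), so 5 is optimal.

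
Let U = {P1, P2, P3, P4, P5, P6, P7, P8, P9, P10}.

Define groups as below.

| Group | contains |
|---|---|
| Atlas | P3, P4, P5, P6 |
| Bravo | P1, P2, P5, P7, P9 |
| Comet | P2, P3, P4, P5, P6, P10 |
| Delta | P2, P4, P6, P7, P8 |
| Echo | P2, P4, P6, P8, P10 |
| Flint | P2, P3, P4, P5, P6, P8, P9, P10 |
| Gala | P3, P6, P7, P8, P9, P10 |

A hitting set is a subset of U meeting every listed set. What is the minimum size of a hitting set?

2

H = {P2, P3} meets every group (each contains at least one member of H), and |H| = 2.
No single item lies in every group, so at least 2 are needed and 2 is optimal.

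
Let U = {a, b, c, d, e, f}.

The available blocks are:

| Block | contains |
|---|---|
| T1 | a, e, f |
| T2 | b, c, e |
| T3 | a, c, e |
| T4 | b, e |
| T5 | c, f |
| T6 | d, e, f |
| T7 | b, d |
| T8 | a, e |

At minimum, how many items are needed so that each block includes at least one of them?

3

Take H = {d, e, f}. Each listed block contains at least one of these, so H is a hitting set of size 3.
The blocks T5, T7, T8 are pairwise disjoint, so any hitting set needs a separate item for each — at least 3. Hence 3 is optimal.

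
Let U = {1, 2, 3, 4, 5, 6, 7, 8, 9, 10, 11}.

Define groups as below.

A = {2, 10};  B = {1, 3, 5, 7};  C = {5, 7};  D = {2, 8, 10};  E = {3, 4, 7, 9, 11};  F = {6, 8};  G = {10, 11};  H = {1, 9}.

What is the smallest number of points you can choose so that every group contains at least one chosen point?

4

T = {5, 8, 9, 10} meets every group (each contains at least one member of T), and |T| = 4.
The groups A, C, F, H are pairwise disjoint, so any hitting set needs a separate point for each — at least 4. Hence 4 is optimal.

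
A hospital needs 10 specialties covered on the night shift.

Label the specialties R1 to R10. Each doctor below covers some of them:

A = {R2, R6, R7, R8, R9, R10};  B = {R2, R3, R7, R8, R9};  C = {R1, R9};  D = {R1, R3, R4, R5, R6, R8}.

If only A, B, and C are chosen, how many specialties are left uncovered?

2

Union of A, B, C = {R1, R2, R3, R6, R7, R8, R9, R10}.
Not covered: R4, R5 — 2 specialties.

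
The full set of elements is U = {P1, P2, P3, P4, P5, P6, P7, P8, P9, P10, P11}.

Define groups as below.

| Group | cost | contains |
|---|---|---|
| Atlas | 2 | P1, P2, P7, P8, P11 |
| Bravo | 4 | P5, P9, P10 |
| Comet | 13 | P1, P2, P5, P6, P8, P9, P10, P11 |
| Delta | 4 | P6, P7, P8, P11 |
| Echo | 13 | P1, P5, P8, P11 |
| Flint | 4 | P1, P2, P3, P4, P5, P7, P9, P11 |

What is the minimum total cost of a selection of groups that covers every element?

12

Bravo, Delta, Flint together cover every element (Bravo ∪ Delta ∪ Flint = {P1, P2, P3, P4, P5, P6, P7, P8, P9, P10, P11}); total cost 4 + 4 + 4 = 12.
The greedy pick Atlas, Flint, Bravo, Delta costs 14; no covering selection beats 12.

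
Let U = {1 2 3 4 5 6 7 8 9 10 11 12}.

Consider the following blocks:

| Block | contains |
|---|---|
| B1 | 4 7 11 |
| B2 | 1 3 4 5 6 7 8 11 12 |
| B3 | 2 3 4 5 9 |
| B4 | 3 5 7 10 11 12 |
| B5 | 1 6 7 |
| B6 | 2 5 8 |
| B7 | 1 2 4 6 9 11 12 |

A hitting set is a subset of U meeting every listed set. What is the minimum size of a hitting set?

2

The 2 points {2, 7} hit every block.
The blocks B5, B6 are pairwise disjoint, so any hitting set needs a separate point for each — at least 2. Hence 2 is optimal.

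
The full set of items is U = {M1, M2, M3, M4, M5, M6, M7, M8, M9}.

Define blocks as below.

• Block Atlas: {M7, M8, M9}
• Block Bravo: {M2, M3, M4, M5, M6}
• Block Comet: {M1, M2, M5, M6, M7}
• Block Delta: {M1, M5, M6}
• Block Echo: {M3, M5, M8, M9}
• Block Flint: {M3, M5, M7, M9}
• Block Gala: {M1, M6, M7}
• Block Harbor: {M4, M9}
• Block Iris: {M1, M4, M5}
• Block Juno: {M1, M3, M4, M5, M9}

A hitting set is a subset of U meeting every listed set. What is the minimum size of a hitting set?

The 3 items {M5, M7, M9} hit every block.
No choice of 2 items meets every block, so 3 is the minimum.

3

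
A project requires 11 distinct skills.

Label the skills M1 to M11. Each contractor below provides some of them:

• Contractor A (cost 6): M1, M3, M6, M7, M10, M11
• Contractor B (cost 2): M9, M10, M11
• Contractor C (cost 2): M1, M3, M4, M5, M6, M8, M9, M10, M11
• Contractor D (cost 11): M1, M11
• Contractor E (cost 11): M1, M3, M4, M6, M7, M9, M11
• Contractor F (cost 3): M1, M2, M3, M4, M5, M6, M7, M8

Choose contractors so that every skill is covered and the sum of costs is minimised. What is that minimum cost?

5

B, F together cover every skill (B ∪ F = {M1, M2, M3, M4, M5, M6, M7, M8, M9, M10, M11}); total cost 2 + 3 = 5.
No covering selection has total cost below 5.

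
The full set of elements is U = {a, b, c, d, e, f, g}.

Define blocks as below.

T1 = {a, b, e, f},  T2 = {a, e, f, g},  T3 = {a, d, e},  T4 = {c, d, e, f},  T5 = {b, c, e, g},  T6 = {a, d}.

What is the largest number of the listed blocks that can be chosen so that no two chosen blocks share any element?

2

T5, T6 are pairwise disjoint (T5={b,c,e,g}; T6={a,d}).
Every remaining block overlaps one of these, and no 3 of the listed blocks are pairwise disjoint, so 2 is the maximum.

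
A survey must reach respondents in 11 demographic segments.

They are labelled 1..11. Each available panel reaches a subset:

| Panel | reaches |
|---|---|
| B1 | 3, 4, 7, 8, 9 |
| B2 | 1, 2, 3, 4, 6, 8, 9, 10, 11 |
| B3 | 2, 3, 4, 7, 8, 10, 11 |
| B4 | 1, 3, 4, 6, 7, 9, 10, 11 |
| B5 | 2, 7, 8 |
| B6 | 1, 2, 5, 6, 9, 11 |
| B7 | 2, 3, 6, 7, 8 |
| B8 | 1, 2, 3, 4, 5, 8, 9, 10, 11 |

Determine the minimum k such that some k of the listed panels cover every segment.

2

B4 and B8 together: B4 ∪ B8 = {1, 2, 3, 4, 5, 6, 7, 8, 9, 10, 11} — every segment is covered.
No single panel has all 11 segments (the largest, B2, has 9), so 2 is optimal.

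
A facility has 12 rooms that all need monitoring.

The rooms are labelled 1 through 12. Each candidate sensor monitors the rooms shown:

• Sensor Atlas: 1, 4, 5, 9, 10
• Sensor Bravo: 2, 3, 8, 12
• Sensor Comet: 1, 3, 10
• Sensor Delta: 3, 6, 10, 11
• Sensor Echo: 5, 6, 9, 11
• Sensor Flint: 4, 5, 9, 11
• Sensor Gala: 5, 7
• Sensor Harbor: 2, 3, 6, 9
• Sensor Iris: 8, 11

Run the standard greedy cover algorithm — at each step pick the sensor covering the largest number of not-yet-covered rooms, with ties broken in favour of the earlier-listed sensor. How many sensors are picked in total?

4

Greedy: pick Atlas (covers 5 new) → pick Bravo (covers 4 new) → pick Delta (covers 2 new) → pick Gala (covers 1 new). Total picks: 4.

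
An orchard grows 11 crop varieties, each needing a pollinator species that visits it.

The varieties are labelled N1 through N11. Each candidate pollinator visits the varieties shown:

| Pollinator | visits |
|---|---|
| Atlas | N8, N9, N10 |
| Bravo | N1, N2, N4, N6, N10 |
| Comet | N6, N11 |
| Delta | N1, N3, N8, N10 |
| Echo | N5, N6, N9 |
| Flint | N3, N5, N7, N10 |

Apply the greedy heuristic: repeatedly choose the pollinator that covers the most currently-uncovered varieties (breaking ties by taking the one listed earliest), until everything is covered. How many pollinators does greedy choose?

Greedy: pick Bravo (covers 5 new) → pick Flint (covers 3 new) → pick Atlas (covers 2 new) → pick Comet (covers 1 new). Total picks: 4.

4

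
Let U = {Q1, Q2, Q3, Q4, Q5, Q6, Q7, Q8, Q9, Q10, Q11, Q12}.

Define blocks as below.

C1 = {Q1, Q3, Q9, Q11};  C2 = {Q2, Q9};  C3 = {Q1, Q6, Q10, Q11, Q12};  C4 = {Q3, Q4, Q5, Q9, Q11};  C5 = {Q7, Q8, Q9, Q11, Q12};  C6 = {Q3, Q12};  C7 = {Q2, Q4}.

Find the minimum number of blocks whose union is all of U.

Take {C2, C3, C4, C5}. Their union is {Q1, Q2, Q3, Q4, Q5, Q6, Q7, Q8, Q9, Q10, Q11, Q12}, which is all 12 points.
Only C5 contains Q7, so C5 is forced; the remaining 7 points need at least 3 more blocks (each remaining block adds at most 3) — so at least 4 blocks are needed, and 4 is optimal.

4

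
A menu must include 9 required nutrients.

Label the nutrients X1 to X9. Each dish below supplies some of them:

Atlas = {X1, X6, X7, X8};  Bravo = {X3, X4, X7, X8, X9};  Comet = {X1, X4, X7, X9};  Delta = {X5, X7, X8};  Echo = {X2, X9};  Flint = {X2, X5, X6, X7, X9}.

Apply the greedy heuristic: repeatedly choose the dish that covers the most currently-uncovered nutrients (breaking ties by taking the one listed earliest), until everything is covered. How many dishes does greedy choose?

3

Greedy: pick Bravo (covers 5 new) → pick Flint (covers 3 new) → pick Atlas (covers 1 new). Total picks: 3.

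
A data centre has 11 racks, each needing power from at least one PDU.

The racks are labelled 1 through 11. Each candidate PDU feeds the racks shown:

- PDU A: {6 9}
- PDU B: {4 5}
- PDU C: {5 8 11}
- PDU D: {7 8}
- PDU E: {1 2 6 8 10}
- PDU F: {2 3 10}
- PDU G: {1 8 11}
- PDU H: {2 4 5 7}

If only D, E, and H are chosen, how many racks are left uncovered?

3

Union of D, E, H = {1, 2, 4, 5, 6, 7, 8, 10}.
Not covered: 3, 9, 11 — 3 racks.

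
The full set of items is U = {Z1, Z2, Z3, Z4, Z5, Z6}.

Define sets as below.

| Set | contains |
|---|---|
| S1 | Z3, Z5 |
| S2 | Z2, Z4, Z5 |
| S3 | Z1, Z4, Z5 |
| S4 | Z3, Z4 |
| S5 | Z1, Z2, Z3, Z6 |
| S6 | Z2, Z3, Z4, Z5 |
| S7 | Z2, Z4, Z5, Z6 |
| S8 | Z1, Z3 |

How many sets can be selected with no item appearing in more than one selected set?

2

S2, S8 are pairwise disjoint (S2={Z2,Z4,Z5}; S8={Z1,Z3}).
Every remaining set overlaps one of these, and no 3 of the listed sets are pairwise disjoint, so 2 is the maximum.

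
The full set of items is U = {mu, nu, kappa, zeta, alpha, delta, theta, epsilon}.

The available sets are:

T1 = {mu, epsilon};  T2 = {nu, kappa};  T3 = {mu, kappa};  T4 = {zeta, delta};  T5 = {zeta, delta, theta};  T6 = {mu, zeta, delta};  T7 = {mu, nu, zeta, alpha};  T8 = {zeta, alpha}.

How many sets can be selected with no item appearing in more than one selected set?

3

T1, T2, T4 are pairwise disjoint (T1={mu,epsilon}; T2={nu,kappa}; T4={zeta,delta}).
Every remaining set overlaps one of these, and no 4 of the listed sets are pairwise disjoint, so 3 is the maximum.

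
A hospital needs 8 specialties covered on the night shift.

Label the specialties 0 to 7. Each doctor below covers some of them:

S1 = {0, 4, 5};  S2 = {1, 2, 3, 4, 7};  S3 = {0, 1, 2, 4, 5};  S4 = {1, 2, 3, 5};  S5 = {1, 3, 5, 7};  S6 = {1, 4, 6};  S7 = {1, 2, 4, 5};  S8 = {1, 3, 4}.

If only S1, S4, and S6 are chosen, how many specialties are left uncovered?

Union of S1, S4, S6 = {0, 1, 2, 3, 4, 5, 6}.
Not covered: 7 — 1 specialty.

1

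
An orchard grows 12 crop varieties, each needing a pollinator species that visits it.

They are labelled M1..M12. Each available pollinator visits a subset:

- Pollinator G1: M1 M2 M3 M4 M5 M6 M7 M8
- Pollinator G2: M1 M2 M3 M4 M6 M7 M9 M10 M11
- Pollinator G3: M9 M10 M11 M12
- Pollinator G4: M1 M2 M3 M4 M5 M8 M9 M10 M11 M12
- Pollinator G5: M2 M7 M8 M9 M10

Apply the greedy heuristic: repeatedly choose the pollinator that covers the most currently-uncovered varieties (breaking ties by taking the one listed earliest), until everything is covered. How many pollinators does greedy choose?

2

Greedy: pick G4 (covers 10 new) → pick G1 (covers 2 new). Total picks: 2.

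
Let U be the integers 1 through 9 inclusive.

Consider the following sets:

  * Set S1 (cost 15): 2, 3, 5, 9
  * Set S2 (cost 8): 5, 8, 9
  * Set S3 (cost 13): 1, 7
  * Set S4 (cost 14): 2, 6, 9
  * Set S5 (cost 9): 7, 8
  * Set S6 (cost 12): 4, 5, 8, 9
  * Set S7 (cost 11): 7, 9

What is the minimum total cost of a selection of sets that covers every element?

S1, S3, S4, S6 together cover every element (S1 ∪ S3 ∪ S4 ∪ S6 = {1, 2, 3, 4, 5, 6, 7, 8, 9}); total cost 15 + 13 + 14 + 12 = 54.
The greedy pick S2, S3, S4, S6, S1 costs 62; no covering selection beats 54.

54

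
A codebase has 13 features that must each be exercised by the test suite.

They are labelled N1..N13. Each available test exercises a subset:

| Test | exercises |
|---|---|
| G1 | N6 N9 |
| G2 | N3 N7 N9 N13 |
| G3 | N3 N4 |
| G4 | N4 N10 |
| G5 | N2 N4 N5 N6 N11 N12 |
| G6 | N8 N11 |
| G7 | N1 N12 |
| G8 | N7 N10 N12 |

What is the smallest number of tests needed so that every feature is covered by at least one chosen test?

Take {G2, G5, G6, G7, G8}. Their union is {N1, N2, N3, N4, N5, N6, N7, N8, N9, N10, N11, N12, N13}, which is all 13 features.
No 4 of the 8 tests cover everything (all 70 combinations miss at least one feature), so 5 is optimal.

5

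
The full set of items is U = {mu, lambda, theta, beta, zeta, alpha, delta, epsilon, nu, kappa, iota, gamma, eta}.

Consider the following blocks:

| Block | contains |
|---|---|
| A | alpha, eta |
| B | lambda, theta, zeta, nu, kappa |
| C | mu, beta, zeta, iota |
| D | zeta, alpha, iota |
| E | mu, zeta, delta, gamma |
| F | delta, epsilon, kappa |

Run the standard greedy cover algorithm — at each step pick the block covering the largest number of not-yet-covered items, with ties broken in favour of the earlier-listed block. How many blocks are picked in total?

Greedy: pick B (covers 5 new) → pick C (covers 3 new) → pick A (covers 2 new) → pick E (covers 2 new) → pick F (covers 1 new). Total picks: 5.

5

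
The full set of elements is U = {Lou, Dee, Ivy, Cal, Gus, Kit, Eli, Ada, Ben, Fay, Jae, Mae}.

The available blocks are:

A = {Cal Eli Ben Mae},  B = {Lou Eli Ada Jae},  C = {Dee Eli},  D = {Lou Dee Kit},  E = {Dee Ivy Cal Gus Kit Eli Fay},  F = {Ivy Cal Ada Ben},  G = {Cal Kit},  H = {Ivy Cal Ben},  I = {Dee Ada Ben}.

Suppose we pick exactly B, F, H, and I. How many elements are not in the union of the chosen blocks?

4

Union of B, F, H, I = {Lou, Dee, Ivy, Cal, Eli, Ada, Ben, Jae}.
Not covered: Gus, Kit, Fay, Mae — 4 elements.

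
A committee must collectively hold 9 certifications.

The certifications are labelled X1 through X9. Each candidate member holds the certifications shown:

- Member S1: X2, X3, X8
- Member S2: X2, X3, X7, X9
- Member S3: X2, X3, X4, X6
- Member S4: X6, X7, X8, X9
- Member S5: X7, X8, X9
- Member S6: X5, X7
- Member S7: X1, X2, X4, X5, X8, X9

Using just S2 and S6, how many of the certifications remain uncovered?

Union of S2, S6 = {X2, X3, X5, X7, X9}.
Not covered: X1, X4, X6, X8 — 4 certifications.

4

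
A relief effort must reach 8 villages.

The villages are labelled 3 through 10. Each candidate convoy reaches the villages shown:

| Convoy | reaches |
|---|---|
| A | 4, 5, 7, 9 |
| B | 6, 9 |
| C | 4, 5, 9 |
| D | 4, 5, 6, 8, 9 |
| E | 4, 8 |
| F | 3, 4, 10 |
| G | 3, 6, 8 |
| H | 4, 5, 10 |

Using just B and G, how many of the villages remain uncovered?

Union of B, G = {3, 6, 8, 9}.
Not covered: 4, 5, 7, 10 — 4 villages.

4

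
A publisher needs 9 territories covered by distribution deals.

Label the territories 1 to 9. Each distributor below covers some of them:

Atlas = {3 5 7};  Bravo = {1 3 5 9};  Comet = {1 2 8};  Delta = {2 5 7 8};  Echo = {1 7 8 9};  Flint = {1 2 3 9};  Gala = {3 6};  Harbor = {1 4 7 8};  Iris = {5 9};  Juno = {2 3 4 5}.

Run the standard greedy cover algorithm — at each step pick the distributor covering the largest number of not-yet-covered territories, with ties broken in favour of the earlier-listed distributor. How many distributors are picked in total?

Greedy: pick Bravo (covers 4 new) → pick Delta (covers 3 new) → pick Gala (covers 1 new) → pick Harbor (covers 1 new). Total picks: 4.
(The true minimum cover uses only 3 distributors, so greedy is not optimal here.)

4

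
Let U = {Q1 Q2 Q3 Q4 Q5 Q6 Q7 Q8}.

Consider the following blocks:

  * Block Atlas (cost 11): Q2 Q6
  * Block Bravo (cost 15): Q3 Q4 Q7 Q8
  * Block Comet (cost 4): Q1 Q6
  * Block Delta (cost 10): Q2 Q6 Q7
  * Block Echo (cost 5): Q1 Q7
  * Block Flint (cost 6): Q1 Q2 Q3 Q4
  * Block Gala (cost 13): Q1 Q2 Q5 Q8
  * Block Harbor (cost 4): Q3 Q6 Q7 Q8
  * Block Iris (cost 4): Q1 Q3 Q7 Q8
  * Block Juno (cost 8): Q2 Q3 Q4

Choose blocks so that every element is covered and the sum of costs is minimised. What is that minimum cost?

Flint, Gala, Harbor together cover every element (Flint ∪ Gala ∪ Harbor = {Q1, Q2, Q3, Q4, Q5, Q6, Q7, Q8}); total cost 6 + 13 + 4 = 23.
No covering selection has total cost below 23.

23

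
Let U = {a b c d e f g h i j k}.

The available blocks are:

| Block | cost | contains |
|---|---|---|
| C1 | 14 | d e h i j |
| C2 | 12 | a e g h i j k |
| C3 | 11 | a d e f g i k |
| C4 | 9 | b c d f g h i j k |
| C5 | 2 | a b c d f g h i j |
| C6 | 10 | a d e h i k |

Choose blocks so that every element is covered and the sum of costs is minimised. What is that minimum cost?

12

C5, C6 together cover every element (C5 ∪ C6 = {a, b, c, d, e, f, g, h, i, j, k}); total cost 2 + 10 = 12.
No covering selection has total cost below 12.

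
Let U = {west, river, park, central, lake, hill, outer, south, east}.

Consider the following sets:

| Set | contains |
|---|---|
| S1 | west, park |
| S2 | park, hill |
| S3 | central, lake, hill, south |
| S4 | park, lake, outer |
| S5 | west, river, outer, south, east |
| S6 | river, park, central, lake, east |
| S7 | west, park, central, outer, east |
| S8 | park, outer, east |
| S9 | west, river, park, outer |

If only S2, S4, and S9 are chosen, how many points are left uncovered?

Union of S2, S4, S9 = {west, river, park, lake, hill, outer}.
Not covered: central, south, east — 3 points.

3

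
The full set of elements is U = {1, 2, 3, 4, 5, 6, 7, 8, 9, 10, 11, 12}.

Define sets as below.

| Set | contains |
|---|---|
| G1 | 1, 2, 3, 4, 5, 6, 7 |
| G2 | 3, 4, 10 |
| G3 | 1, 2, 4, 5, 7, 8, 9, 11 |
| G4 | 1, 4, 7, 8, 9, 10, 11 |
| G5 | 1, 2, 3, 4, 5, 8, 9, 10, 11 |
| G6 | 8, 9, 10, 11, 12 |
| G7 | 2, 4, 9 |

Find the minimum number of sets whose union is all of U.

Take {G1, G6}. Their union is {1, 2, 3, 4, 5, 6, 7, 8, 9, 10, 11, 12}, which is all 12 elements.
No single set has all 12 elements (the largest, G5, has 9), so 2 is optimal.

2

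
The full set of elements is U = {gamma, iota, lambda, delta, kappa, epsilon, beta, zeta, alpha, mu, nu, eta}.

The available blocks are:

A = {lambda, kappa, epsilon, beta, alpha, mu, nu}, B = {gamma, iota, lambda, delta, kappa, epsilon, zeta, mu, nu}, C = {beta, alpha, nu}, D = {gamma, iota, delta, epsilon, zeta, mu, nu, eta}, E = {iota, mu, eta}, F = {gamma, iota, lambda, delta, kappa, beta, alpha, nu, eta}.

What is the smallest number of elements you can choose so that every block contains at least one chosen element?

2

Take H = {iota, nu}. Each listed block contains at least one of these, so H is a hitting set of size 2.
The blocks C, E are pairwise disjoint, so any hitting set needs a separate element for each — at least 2. Hence 2 is optimal.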